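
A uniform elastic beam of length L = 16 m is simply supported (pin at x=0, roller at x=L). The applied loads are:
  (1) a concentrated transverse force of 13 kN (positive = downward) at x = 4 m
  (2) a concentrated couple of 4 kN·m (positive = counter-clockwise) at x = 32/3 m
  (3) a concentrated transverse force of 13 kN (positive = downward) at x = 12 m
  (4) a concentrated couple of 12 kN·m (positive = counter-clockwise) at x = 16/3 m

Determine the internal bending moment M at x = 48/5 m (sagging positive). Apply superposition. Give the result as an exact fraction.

M(48/5) = 248/5 kN·m

Load 1 — point force P=13 kN at a=4 m (b=L-a=12):
  M_1 = Pa(L-x)/L  [x>a] = 13·4·(16-(48/5))/16 = 104/5 kN·m
Load 2 — applied couple M₀=4 kN·m at a=32/3 m (b=L-a=16/3):
  M_2 = M₀x/L  [x≤a] = 4·(48/5)/16 = 12/5 kN·m
Load 3 — point force P=13 kN at a=12 m (b=L-a=4):
  M_3 = Pbx/L  [x≤a] = 13·4·(48/5)/16 = 156/5 kN·m
Load 4 — applied couple M₀=12 kN·m at a=16/3 m (b=L-a=32/3):
  M_4 = M₀x/L - M₀  [x>a] = 12·(48/5)/16 - 12 = -24/5 kN·m
Superposition: M = Σ M_i = 248/5 kN·m ≈ 49.600000 kN·m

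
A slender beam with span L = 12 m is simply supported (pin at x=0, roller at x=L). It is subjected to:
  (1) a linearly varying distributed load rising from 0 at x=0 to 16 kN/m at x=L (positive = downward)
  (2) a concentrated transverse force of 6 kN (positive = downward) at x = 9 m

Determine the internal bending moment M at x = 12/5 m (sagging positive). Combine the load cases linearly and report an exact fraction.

Load 1 — triangular load w₀=16 kN/m (0→w₀ over full span):
  M_1 = w₀Lx/6 - w₀x³/(6L) = 16·12·(12/5)/6 - 16·(12/5)³/(6·12) = 9216/125 kN·m
Load 2 — point force P=6 kN at a=9 m (b=L-a=3):
  M_2 = Pbx/L  [x≤a] = 6·3·(12/5)/12 = 18/5 kN·m
Superposition: M = Σ M_i = 9666/125 kN·m ≈ 77.328000 kN·m

M(12/5) = 9666/125 kN·m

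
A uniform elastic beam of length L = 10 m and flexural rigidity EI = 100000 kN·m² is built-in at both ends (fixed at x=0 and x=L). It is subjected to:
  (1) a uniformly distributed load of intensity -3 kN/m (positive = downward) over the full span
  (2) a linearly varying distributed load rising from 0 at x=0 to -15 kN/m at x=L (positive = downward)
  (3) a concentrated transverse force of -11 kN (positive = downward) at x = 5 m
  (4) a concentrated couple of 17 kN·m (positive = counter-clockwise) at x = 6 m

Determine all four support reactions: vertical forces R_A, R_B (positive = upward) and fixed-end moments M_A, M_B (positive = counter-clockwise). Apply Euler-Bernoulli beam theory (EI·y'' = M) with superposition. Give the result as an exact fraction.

Load 1 — uniform load w=-3 kN/m over full span:
  R_A = wL/2 = (-3)·10/2 = -15 kN
  M_A = wL²/12 = (-3)·10²/12 = -25 kN·m
  R_B = wL/2 = (-3)·10/2 = -15 kN
  M_B = -wL²/12 = -(-3)·10²/12 = 25 kN·m
Load 2 — triangular load w₀=-15 kN/m (0→w₀ over full span):
  R_A = 3w₀L/20 = 3·(-15)·10/20 = -45/2 kN
  M_A = w₀L²/30 = (-15)·10²/30 = -50 kN·m
  R_B = 7w₀L/20 = 7·(-15)·10/20 = -105/2 kN
  M_B = -w₀L²/20 = -(-15)·10²/20 = 75 kN·m
Load 3 — point force P=-11 kN at a=5 m (b=L-a=5):
  R_A = Pb²(3a+b)/L³ = (-11)·5²·(3·5+5)/10³ = -11/2 kN
  M_A = Pab²/L² = (-11)·5·5²/10² = -55/4 kN·m
  R_B = Pa²(a+3b)/L³ = (-11)·5²·(5+3·5)/10³ = -11/2 kN
  M_B = -Pa²b/L² = -(-11)·5²·5/10² = 55/4 kN·m
Load 4 — applied couple M₀=17 kN·m at a=6 m (b=L-a=4):
  R_A = 6M₀ab/L³ = 6·17·6·4/10³ = 306/125 kN
  M_A = M₀b(2a-b)/L² = 17·4·(2·6-4)/10² = 136/25 kN·m
  R_B = -6M₀ab/L³ = -6·17·6·4/10³ = -306/125 kN
  M_B = M₀a(2b-a)/L² = 17·6·(2·4-6)/10² = 51/25 kN·m
Superposition: R_A = -5069/125 kN, M_A = -8331/100 kN·m, R_B = -9431/125 kN, M_B = 11579/100 kN·m

R_A = -5069/125 kN, M_A = -8331/100 kN·m, R_B = -9431/125 kN, M_B = 11579/100 kN·m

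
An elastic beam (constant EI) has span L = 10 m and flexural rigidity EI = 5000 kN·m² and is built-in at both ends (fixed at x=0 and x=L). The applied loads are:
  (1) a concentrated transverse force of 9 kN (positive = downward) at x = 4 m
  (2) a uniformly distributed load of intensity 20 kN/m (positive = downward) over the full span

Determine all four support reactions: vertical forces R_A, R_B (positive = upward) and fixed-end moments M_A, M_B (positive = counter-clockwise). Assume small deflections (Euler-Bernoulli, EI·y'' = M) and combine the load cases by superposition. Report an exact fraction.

Load 1 — point force P=9 kN at a=4 m (b=L-a=6):
  R_A = Pb²(3a+b)/L³ = 9·6²·(3·4+6)/10³ = 729/125 kN
  M_A = Pab²/L² = 9·4·6²/10² = 324/25 kN·m
  R_B = Pa²(a+3b)/L³ = 9·4²·(4+3·6)/10³ = 396/125 kN
  M_B = -Pa²b/L² = -9·4²·6/10² = -216/25 kN·m
Load 2 — uniform load w=20 kN/m over full span:
  R_A = wL/2 = 20·10/2 = 100 kN
  M_A = wL²/12 = 20·10²/12 = 500/3 kN·m
  R_B = wL/2 = 20·10/2 = 100 kN
  M_B = -wL²/12 = -20·10²/12 = -500/3 kN·m
Superposition: R_A = 13229/125 kN, M_A = 13472/75 kN·m, R_B = 12896/125 kN, M_B = -13148/75 kN·m

R_A = 13229/125 kN, M_A = 13472/75 kN·m, R_B = 12896/125 kN, M_B = -13148/75 kN·m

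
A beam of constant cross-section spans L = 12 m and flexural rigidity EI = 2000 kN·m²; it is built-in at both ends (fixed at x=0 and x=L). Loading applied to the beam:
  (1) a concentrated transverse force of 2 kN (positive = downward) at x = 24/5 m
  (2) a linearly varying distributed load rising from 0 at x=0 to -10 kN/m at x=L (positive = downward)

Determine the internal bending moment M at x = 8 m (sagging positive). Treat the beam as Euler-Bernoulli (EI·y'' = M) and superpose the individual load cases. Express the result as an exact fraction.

M(8) = -27424/1125 kN·m

Load 1 — point force P=2 kN at a=24/5 m (b=L-a=36/5):
  M_1 = Pa²(a+3b)(L-x)/L³ - Pa²b/L²  [x>a] = 2·(24/5)²·((24/5)+3·(36/5))·(12-8)/12³ - 2·(24/5)²·(36/5)/12² = 64/125 kN·m
Load 2 — triangular load w₀=-10 kN/m (0→w₀ over full span):
  M_2 = 3w₀Lx/20 - w₀L²/30 - w₀x³/(6L) = 3·(-10)·12·8/20 - (-10)·12²/30 - (-10)·8³/(6·12) = -224/9 kN·m
Superposition: M = Σ M_i = -27424/1125 kN·m ≈ -24.376889 kN·m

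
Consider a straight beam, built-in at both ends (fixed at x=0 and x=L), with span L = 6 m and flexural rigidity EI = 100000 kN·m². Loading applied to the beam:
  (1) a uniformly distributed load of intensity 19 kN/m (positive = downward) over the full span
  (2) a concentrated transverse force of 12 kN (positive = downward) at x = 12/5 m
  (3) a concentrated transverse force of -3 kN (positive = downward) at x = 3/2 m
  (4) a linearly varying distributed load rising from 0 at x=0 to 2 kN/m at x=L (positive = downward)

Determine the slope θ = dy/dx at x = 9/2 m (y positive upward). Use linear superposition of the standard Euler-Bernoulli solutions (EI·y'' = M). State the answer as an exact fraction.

θ(9/2) = 1237437/3200000000 rad

Load 1 — uniform load w=19 kN/m over full span:
  θ_1 = -wx(L-x)(L-2x)/(12EI) = -19·(9/2)·(6-(9/2))·(6-2·(9/2))/(12·100000) = 513/1600000 rad
Load 2 — point force P=12 kN at a=12/5 m (b=L-a=18/5):
  θ_2 = Pa²(L-x)(2bL-(3b+a)(L-x))/(2L³EI)  [x>a] = 12·(12/5)²·(6-(9/2))·(2·(18/5)·6-(3·(18/5)+(12/5))·(6-(9/2)))/(2·6³·100000) = 351/6250000 rad
Load 3 — point force P=-3 kN at a=3/2 m (b=L-a=9/2):
  θ_3 = Pa²(L-x)(2bL-(3b+a)(L-x))/(2L³EI)  [x>a] = (-3)·(3/2)²·(6-(9/2))·(2·(9/2)·6-(3·(9/2)+(3/2))·(6-(9/2)))/(2·6³·100000) = -189/25600000 rad
Load 4 — triangular load w₀=2 kN/m (0→w₀ over full span):
  θ_4 = -w₀(2x(L-x)(L-2x)(x+2L)+x²(L-x)²)/(120LEI) = -2·(2·(9/2)·(6-(9/2))·(6-2·(9/2))·((9/2)+2·6)+(9/2)²·(6-(9/2))²)/(120·6·100000) = 1107/64000000 rad
Superposition: θ = Σ θ_i = 1237437/3200000000 rad ≈ 0.000387 rad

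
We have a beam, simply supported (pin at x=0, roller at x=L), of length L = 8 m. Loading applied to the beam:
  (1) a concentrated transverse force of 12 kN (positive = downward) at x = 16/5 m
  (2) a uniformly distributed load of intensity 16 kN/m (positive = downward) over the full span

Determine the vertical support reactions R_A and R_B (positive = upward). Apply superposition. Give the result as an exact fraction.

Load 1 — point force P=12 kN at a=16/5 m (b=L-a=24/5):
  R_A = Pb/L = 12·(24/5)/8 = 36/5 kN
  R_B = Pa/L = 12·(16/5)/8 = 24/5 kN
Load 2 — uniform load w=16 kN/m over full span:
  R_A = wL/2 = 16·8/2 = 64 kN
  R_B = wL/2 = 16·8/2 = 64 kN
Superposition: R_A = 356/5 kN, R_B = 344/5 kN

R_A = 356/5 kN, R_B = 344/5 kN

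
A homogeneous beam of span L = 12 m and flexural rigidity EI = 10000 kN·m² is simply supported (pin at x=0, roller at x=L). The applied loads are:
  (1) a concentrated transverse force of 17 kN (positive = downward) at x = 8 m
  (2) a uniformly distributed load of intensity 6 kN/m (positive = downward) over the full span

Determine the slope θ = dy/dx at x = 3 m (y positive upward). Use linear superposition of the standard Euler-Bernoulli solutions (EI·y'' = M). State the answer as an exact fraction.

Load 1 — point force P=17 kN at a=8 m (b=L-a=4):
  θ_1 = -Pb(L²-b²-3x²)/(6LEI)  [x≤a] = -17·4·(12²-4²-3·3²)/(6·12·10000) = -1717/180000 rad
Load 2 — uniform load w=6 kN/m over full span:
  θ_2 = -w(L³-6Lx²+4x³)/(24EI) = -6·(12³-6·12·3²+4·3³)/(24·10000) = -297/10000 rad
Superposition: θ = Σ θ_i = -7063/180000 rad ≈ -0.039239 rad

θ(3) = -7063/180000 rad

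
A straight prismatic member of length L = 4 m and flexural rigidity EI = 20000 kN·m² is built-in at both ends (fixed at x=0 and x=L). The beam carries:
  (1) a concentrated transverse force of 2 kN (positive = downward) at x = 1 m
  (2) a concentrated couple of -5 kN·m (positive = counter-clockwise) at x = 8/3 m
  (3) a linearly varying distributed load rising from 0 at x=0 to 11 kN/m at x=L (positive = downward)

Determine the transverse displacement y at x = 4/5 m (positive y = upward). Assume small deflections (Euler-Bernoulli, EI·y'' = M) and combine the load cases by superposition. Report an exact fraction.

y(4/5) = -161231/2812500000 m

Load 1 — point force P=2 kN at a=1 m (b=L-a=3):
  y_1 = -Pb²x²(3aL-(3a+b)x)/(6L³EI)  [x≤a] = -2·3²·(4/5)²·(3·1·4-(3·1+3)·(4/5))/(6·4³·20000) = -27/2500000 m
Load 2 — applied couple M₀=-5 kN·m at a=8/3 m (b=L-a=4/3):
  y_2 = (R_Ax³/6 - M_Ax²/2)/EI  [x≤a] with R_A=-5/3, M_A=-5/3 = ((-5/3)·(4/5)³/6 - (-5/3)·(4/5)²/2)/20000 = 11/562500 m
Load 3 — triangular load w₀=11 kN/m (0→w₀ over full span):
  y_3 = -w₀x²(L-x)²(x+2L)/(120LEI) = -11·(4/5)²·(4-(4/5))²·((4/5)+2·4)/(120·4·20000) = -1936/29296875 m
Superposition: y = Σ y_i = -161231/2812500000 m ≈ -0.000057 m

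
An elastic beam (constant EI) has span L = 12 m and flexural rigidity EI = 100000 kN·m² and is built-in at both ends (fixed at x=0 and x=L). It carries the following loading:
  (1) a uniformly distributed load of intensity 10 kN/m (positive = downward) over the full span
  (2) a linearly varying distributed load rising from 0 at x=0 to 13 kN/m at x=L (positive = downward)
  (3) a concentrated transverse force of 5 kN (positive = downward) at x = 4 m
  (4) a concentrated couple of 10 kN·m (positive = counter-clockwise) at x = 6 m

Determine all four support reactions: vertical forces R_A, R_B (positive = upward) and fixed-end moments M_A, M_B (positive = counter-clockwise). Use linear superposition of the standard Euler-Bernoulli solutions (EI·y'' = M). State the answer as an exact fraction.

R_A = 47711/540 kN, M_A = 17441/90 kN·m, R_B = 61909/540 kN, M_B = -19399/90 kN·m

Load 1 — uniform load w=10 kN/m over full span:
  R_A = wL/2 = 10·12/2 = 60 kN
  M_A = wL²/12 = 10·12²/12 = 120 kN·m
  R_B = wL/2 = 10·12/2 = 60 kN
  M_B = -wL²/12 = -10·12²/12 = -120 kN·m
Load 2 — triangular load w₀=13 kN/m (0→w₀ over full span):
  R_A = 3w₀L/20 = 3·13·12/20 = 117/5 kN
  M_A = w₀L²/30 = 13·12²/30 = 312/5 kN·m
  R_B = 7w₀L/20 = 7·13·12/20 = 273/5 kN
  M_B = -w₀L²/20 = -13·12²/20 = -468/5 kN·m
Load 3 — point force P=5 kN at a=4 m (b=L-a=8):
  R_A = Pb²(3a+b)/L³ = 5·8²·(3·4+8)/12³ = 100/27 kN
  M_A = Pab²/L² = 5·4·8²/12² = 80/9 kN·m
  R_B = Pa²(a+3b)/L³ = 5·4²·(4+3·8)/12³ = 35/27 kN
  M_B = -Pa²b/L² = -5·4²·8/12² = -40/9 kN·m
Load 4 — applied couple M₀=10 kN·m at a=6 m (b=L-a=6):
  R_A = 6M₀ab/L³ = 6·10·6·6/12³ = 5/4 kN
  M_A = M₀b(2a-b)/L² = 10·6·(2·6-6)/12² = 5/2 kN·m
  R_B = -6M₀ab/L³ = -6·10·6·6/12³ = -5/4 kN
  M_B = M₀a(2b-a)/L² = 10·6·(2·6-6)/12² = 5/2 kN·m
Superposition: R_A = 47711/540 kN, M_A = 17441/90 kN·m, R_B = 61909/540 kN, M_B = -19399/90 kN·m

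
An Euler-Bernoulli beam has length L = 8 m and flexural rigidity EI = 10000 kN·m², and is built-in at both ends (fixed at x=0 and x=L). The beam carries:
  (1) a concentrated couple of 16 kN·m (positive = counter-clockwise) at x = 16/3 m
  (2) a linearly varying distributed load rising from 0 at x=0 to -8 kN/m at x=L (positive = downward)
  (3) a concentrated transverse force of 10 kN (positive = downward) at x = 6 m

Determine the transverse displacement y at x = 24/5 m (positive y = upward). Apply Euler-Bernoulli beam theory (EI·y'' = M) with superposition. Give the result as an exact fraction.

Load 1 — applied couple M₀=16 kN·m at a=16/3 m (b=L-a=8/3):
  y_1 = (R_Ax³/6 - M_Ax²/2)/EI  [x≤a] with R_A=8/3, M_A=16/3 = ((8/3)·(24/5)³/6 - (16/3)·(24/5)²/2)/10000 = -96/78125 m
Load 2 — triangular load w₀=-8 kN/m (0→w₀ over full span):
  y_2 = -w₀x²(L-x)²(x+2L)/(120LEI) = -(-8)·(24/5)²·(8-(24/5))²·((24/5)+2·8)/(120·8·10000) = 39936/9765625 m
Load 3 — point force P=10 kN at a=6 m (b=L-a=2):
  y_3 = -Pb²x²(3aL-(3a+b)x)/(6L³EI)  [x≤a] = -10·2²·(24/5)²·(3·6·8-(3·6+2)·(24/5))/(6·8³·10000) = -9/6250 m
Superposition: y = Σ y_i = 27747/19531250 m ≈ 0.001421 m

y(24/5) = 27747/19531250 m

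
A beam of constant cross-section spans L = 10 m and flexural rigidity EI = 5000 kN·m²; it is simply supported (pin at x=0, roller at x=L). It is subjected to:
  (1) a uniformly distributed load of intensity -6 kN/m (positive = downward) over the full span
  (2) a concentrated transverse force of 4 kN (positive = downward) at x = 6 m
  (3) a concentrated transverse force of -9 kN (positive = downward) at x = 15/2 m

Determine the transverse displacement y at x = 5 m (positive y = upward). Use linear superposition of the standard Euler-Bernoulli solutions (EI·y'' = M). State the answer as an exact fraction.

y(5) = 79823/480000 m

Load 1 — uniform load w=-6 kN/m over full span:
  y_1 = -wx(L³-2Lx²+x³)/(24EI) = -(-6)·5·(10³-2·10·5²+5³)/(24·5000) = 5/32 m
Load 2 — point force P=4 kN at a=6 m (b=L-a=4):
  y_2 = -Pbx(L²-b²-x²)/(6LEI)  [x≤a] = -4·4·5·(10²-4²-5²)/(6·10·5000) = -59/3750 m
Load 3 — point force P=-9 kN at a=15/2 m (b=L-a=5/2):
  y_3 = -Pbx(L²-b²-x²)/(6LEI)  [x≤a] = -(-9)·(5/2)·5·(10²-(5/2)²-5²)/(6·10·5000) = 33/1280 m
Superposition: y = Σ y_i = 79823/480000 m ≈ 0.166298 m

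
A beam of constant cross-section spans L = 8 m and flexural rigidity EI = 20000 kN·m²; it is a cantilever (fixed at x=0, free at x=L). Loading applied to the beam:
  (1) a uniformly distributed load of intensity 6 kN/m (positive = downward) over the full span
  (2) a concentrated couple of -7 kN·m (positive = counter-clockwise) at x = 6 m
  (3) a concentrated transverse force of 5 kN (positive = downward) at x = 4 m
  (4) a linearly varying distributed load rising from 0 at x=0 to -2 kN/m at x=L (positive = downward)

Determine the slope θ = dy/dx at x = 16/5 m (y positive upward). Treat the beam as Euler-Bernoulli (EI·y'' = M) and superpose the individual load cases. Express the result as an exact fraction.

Load 1 — uniform load w=6 kN/m over full span:
  θ_1 = -wx(x²-3Lx+3L²)/(6EI) = -6·(16/5)·((16/5)²-3·8·(16/5)+3·8²)/(6·20000) = -1568/78125 rad
Load 2 — applied couple M₀=-7 kN·m at a=6 m (b=L-a=2):
  θ_2 = M₀x/EI  [x≤a] = (-7)·(16/5)/20000 = -7/6250 rad
Load 3 — point force P=5 kN at a=4 m (b=L-a=4):
  θ_3 = -Px(2a-x)/(2EI)  [x≤a] = -5·(16/5)·(2·4-(16/5))/(2·20000) = -6/3125 rad
Load 4 — triangular load w₀=-2 kN/m (0→w₀ over full span):
  θ_4 = (w₀Lx²/4-w₀L²x/3-w₀x⁴/(24L))/EI = ((-2)·8·(16/5)²/4-(-2)·8²·(16/5)/3-(-2)·(16/5)⁴/(24·8))/20000 = 1888/390625 rad
Superposition: θ = Σ θ_i = -14279/781250 rad ≈ -0.018277 rad

θ(16/5) = -14279/781250 rad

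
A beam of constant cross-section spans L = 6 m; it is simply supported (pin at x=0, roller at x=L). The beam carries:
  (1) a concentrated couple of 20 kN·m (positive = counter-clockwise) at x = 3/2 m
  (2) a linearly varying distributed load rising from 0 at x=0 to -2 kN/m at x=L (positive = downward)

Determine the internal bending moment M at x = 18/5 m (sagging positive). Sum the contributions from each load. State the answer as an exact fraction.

M(18/5) = -1576/125 kN·m

Load 1 — applied couple M₀=20 kN·m at a=3/2 m (b=L-a=9/2):
  M_1 = M₀x/L - M₀  [x>a] = 20·(18/5)/6 - 20 = -8 kN·m
Load 2 — triangular load w₀=-2 kN/m (0→w₀ over full span):
  M_2 = w₀Lx/6 - w₀x³/(6L) = (-2)·6·(18/5)/6 - (-2)·(18/5)³/(6·6) = -576/125 kN·m
Superposition: M = Σ M_i = -1576/125 kN·m ≈ -12.608000 kN·m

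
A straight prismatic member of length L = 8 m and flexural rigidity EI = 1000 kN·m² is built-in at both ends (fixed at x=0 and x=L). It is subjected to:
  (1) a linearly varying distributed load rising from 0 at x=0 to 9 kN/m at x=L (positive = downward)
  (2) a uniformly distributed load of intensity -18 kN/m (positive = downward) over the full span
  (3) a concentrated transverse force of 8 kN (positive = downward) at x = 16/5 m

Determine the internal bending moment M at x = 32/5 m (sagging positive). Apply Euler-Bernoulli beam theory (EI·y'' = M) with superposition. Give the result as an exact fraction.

M(32/5) = 1856/625 kN·m

Load 1 — triangular load w₀=9 kN/m (0→w₀ over full span):
  M_1 = 3w₀Lx/20 - w₀L²/30 - w₀x³/(6L) = 3·9·8·(32/5)/20 - 9·8²/30 - 9·(32/5)³/(6·8) = 96/125 kN·m
Load 2 — uniform load w=-18 kN/m over full span:
  M_2 = wLx/2 - wL²/12 - wx²/2 = (-18)·8·(32/5)/2 - (-18)·8²/12 - (-18)·(32/5)²/2 = 96/25 kN·m
Load 3 — point force P=8 kN at a=16/5 m (b=L-a=24/5):
  M_3 = Pa²(a+3b)(L-x)/L³ - Pa²b/L²  [x>a] = 8·(16/5)²·((16/5)+3·(24/5))·(8-(32/5))/8³ - 8·(16/5)²·(24/5)/8² = -1024/625 kN·m
Superposition: M = Σ M_i = 1856/625 kN·m ≈ 2.969600 kN·m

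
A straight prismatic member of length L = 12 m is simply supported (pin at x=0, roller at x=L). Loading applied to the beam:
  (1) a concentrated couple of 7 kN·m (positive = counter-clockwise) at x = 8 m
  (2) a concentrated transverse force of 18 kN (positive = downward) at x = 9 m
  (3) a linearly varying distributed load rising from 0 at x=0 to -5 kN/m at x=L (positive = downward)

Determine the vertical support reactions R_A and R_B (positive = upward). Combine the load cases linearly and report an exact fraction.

Load 1 — applied couple M₀=7 kN·m at a=8 m (b=L-a=4):
  R_A = M₀/L = 7/12 kN
  R_B = -M₀/L = -7/12 kN
Load 2 — point force P=18 kN at a=9 m (b=L-a=3):
  R_A = Pb/L = 18·3/12 = 9/2 kN
  R_B = Pa/L = 18·9/12 = 27/2 kN
Load 3 — triangular load w₀=-5 kN/m (0→w₀ over full span):
  R_A = w₀L/6 = (-5)·12/6 = -10 kN
  R_B = w₀L/3 = (-5)·12/3 = -20 kN
Superposition: R_A = -59/12 kN, R_B = -85/12 kN

R_A = -59/12 kN, R_B = -85/12 kN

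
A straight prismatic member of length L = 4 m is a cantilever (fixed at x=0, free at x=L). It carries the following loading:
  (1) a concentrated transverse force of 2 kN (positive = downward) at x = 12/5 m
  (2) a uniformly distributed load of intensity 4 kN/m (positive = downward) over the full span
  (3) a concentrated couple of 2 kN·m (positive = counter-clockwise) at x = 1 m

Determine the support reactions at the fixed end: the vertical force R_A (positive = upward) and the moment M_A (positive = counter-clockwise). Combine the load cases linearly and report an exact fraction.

Load 1 — point force P=2 kN at a=12/5 m (b=L-a=8/5):
  R_A = P = 2 kN
  M_A = Pa = 2·(12/5) = 24/5 kN·m
Load 2 — uniform load w=4 kN/m over full span:
  R_A = wL = 4·4 = 16 kN
  M_A = wL²/2 = 4·4²/2 = 32 kN·m
Load 3 — applied couple M₀=2 kN·m at a=1 m (b=L-a=3):
  R_A = 0 kN
  M_A = -M₀ = -2 kN·m
Superposition: R_A = 18 kN, M_A = 174/5 kN·m

R_A = 18 kN, M_A = 174/5 kN·m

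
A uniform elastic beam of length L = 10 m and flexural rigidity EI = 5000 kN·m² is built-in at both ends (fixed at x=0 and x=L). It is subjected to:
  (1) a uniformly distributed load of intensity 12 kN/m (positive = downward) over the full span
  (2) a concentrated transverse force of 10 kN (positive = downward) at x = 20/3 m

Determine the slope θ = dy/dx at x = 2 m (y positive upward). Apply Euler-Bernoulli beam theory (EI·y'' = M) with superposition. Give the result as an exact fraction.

θ(2) = -713/33750 rad

Load 1 — uniform load w=12 kN/m over full span:
  θ_1 = -wx(L-x)(L-2x)/(12EI) = -12·2·(10-2)·(10-2·2)/(12·5000) = -12/625 rad
Load 2 — point force P=10 kN at a=20/3 m (b=L-a=10/3):
  θ_2 = -Pb²x(2aL-(3a+b)x)/(2L³EI)  [x≤a] = -10·(10/3)²·2·(2·(20/3)·10-(3·(20/3)+(10/3))·2)/(2·10³·5000) = -13/6750 rad
Superposition: θ = Σ θ_i = -713/33750 rad ≈ -0.021126 rad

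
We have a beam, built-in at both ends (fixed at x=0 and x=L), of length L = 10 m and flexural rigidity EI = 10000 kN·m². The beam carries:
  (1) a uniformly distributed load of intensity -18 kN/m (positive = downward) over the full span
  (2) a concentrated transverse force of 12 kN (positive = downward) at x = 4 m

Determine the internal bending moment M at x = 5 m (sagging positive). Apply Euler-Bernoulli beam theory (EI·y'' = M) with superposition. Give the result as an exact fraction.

M(5) = -327/5 kN·m

Load 1 — uniform load w=-18 kN/m over full span:
  M_1 = wLx/2 - wL²/12 - wx²/2 = (-18)·10·5/2 - (-18)·10²/12 - (-18)·5²/2 = -75 kN·m
Load 2 — point force P=12 kN at a=4 m (b=L-a=6):
  M_2 = Pa²(a+3b)(L-x)/L³ - Pa²b/L²  [x>a] = 12·4²·(4+3·6)·(10-5)/10³ - 12·4²·6/10² = 48/5 kN·m
Superposition: M = Σ M_i = -327/5 kN·m ≈ -65.400000 kN·m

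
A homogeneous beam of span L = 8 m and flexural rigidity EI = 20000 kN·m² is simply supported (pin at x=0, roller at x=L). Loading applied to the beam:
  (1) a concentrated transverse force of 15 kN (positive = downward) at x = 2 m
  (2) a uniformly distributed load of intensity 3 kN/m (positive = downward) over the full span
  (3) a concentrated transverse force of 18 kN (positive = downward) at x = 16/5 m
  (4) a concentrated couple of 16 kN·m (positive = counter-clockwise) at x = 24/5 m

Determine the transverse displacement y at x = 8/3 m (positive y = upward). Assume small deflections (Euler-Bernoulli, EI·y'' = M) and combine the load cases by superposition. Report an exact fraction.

y(8/3) = -181399/8437500 m

Load 1 — point force P=15 kN at a=2 m (b=L-a=6):
  y_1 = -Pa(L-x)(2Lx-a²-x²)/(6LEI)  [x>a] = -15·2·(8-(8/3))·(2·8·(8/3)-2²-(8/3)²)/(6·8·20000) = -71/13500 m
Load 2 — uniform load w=3 kN/m over full span:
  y_2 = -wx(L³-2Lx²+x³)/(24EI) = -3·(8/3)·(8³-2·8·(8/3)²+(8/3)³)/(24·20000) = -352/50625 m
Load 3 — point force P=18 kN at a=16/5 m (b=L-a=24/5):
  y_3 = -Pbx(L²-b²-x²)/(6LEI)  [x≤a] = -18·(24/5)·(8/3)·(8²-(24/5)²-(8/3)²)/(6·8·20000) = -1904/234375 m
Load 4 — applied couple M₀=16 kN·m at a=24/5 m (b=L-a=16/5):
  y_4 = (M₀x³/(6L)+C₁x)/EI  [x≤a] with C₁=M₀(3b²-L²)/(6L)=-832/75 = (16·(8/3)³/(6·8)+(-832/75)·(8/3))/20000 = -1472/1265625 m
Superposition: y = Σ y_i = -181399/8437500 m ≈ -0.021499 m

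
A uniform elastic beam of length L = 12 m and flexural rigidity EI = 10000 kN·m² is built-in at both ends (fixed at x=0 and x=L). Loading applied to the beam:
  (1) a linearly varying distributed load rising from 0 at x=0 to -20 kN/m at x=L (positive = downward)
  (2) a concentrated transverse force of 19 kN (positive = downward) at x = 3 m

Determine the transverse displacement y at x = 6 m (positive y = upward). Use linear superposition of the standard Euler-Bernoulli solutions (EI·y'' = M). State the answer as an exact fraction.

y(6) = 909/20000 m

Load 1 — triangular load w₀=-20 kN/m (0→w₀ over full span):
  y_1 = -w₀x²(L-x)²(x+2L)/(120LEI) = -(-20)·6²·(12-6)²·(6+2·12)/(120·12·10000) = 27/500 m
Load 2 — point force P=19 kN at a=3 m (b=L-a=9):
  y_2 = -Pa²(L-x)²(3bL-(3b+a)(L-x))/(6L³EI)  [x>a] = -19·3²·(12-6)²·(3·9·12-(3·9+3)·(12-6))/(6·12³·10000) = -171/20000 m
Superposition: y = Σ y_i = 909/20000 m ≈ 0.045450 m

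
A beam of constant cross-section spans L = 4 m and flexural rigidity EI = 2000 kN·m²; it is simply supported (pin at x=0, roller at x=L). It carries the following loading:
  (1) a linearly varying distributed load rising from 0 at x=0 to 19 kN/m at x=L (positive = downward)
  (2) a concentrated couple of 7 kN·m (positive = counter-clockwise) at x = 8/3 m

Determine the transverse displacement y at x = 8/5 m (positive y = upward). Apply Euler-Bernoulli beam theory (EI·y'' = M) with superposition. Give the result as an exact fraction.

Load 1 — triangular load w₀=19 kN/m (0→w₀ over full span):
  y_1 = -w₀x(7L⁴-10L²x²+3x⁴)/(360LEI) = -19·(8/5)·(7·4⁴-10·4²·(8/5)²+3·(8/5)⁴)/(360·4·2000) = -86716/5859375 m
Load 2 — applied couple M₀=7 kN·m at a=8/3 m (b=L-a=4/3):
  y_2 = (M₀x³/(6L)+C₁x)/EI  [x≤a] with C₁=M₀(3b²-L²)/(6L)=-28/9 = (7·(8/5)³/(6·4)+(-28/9)·(8/5))/2000 = -266/140625 m
Superposition: y = Σ y_i = -293398/17578125 m ≈ -0.016691 m

y(8/5) = -293398/17578125 m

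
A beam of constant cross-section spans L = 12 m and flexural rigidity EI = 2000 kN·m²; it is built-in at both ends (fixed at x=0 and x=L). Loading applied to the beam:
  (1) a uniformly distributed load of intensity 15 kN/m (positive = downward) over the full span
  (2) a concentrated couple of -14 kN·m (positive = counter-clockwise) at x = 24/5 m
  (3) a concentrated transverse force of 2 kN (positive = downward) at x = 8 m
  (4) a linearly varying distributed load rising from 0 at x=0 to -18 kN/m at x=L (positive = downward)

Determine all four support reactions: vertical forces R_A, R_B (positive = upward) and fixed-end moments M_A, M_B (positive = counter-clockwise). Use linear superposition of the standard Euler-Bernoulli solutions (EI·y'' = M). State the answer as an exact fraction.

Load 1 — uniform load w=15 kN/m over full span:
  R_A = wL/2 = 15·12/2 = 90 kN
  M_A = wL²/12 = 15·12²/12 = 180 kN·m
  R_B = wL/2 = 15·12/2 = 90 kN
  M_B = -wL²/12 = -15·12²/12 = -180 kN·m
Load 2 — applied couple M₀=-14 kN·m at a=24/5 m (b=L-a=36/5):
  R_A = 6M₀ab/L³ = 6·(-14)·(24/5)·(36/5)/12³ = -42/25 kN
  M_A = M₀b(2a-b)/L² = (-14)·(36/5)·(2·(24/5)-(36/5))/12² = -42/25 kN·m
  R_B = -6M₀ab/L³ = -6·(-14)·(24/5)·(36/5)/12³ = 42/25 kN
  M_B = M₀a(2b-a)/L² = (-14)·(24/5)·(2·(36/5)-(24/5))/12² = -112/25 kN·m
Load 3 — point force P=2 kN at a=8 m (b=L-a=4):
  R_A = Pb²(3a+b)/L³ = 2·4²·(3·8+4)/12³ = 14/27 kN
  M_A = Pab²/L² = 2·8·4²/12² = 16/9 kN·m
  R_B = Pa²(a+3b)/L³ = 2·8²·(8+3·4)/12³ = 40/27 kN
  M_B = -Pa²b/L² = -2·8²·4/12² = -32/9 kN·m
Load 4 — triangular load w₀=-18 kN/m (0→w₀ over full span):
  R_A = 3w₀L/20 = 3·(-18)·12/20 = -162/5 kN
  M_A = w₀L²/30 = (-18)·12²/30 = -432/5 kN·m
  R_B = 7w₀L/20 = 7·(-18)·12/20 = -378/5 kN
  M_B = -w₀L²/20 = -(-18)·12²/20 = 648/5 kN·m
Superposition: R_A = 38096/675 kN, M_A = 21082/225 kN·m, R_B = 11854/675 kN, M_B = -13148/225 kN·m

R_A = 38096/675 kN, M_A = 21082/225 kN·m, R_B = 11854/675 kN, M_B = -13148/225 kN·m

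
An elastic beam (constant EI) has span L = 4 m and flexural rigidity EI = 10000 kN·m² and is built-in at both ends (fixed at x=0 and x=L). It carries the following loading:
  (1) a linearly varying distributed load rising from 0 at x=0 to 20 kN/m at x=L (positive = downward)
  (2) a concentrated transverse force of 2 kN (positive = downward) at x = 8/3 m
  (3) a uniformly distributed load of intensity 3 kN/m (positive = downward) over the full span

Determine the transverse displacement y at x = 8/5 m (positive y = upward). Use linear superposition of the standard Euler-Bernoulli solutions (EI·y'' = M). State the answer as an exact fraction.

y(8/5) = -128872/158203125 m

Load 1 — triangular load w₀=20 kN/m (0→w₀ over full span):
  y_1 = -w₀x²(L-x)²(x+2L)/(120LEI) = -20·(8/5)²·(4-(8/5))²·((8/5)+2·4)/(120·4·10000) = -1152/1953125 m
Load 2 — point force P=2 kN at a=8/3 m (b=L-a=4/3):
  y_2 = -Pb²x²(3aL-(3a+b)x)/(6L³EI)  [x≤a] = -2·(4/3)²·(8/5)²·(3·(8/3)·4-(3·(8/3)+(4/3))·(8/5))/(6·4³·10000) = -256/6328125 m
Load 3 — uniform load w=3 kN/m over full span:
  y_3 = -wx²(L-x)²/(24EI) = -3·(8/5)²·(4-(8/5))²/(24·10000) = -72/390625 m
Superposition: y = Σ y_i = -128872/158203125 m ≈ -0.000815 m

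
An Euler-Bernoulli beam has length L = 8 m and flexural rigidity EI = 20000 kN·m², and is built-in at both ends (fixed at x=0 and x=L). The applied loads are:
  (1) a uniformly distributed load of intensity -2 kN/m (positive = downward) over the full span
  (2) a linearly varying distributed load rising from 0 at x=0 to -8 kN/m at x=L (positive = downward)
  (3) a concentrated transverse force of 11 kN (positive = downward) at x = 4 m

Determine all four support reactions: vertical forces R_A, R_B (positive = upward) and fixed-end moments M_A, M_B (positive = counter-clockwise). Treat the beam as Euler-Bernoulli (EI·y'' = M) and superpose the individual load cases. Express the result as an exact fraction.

R_A = -121/10 kN, M_A = -251/15 kN·m, R_B = -249/10 kN, M_B = 379/15 kN·m

Load 1 — uniform load w=-2 kN/m over full span:
  R_A = wL/2 = (-2)·8/2 = -8 kN
  M_A = wL²/12 = (-2)·8²/12 = -32/3 kN·m
  R_B = wL/2 = (-2)·8/2 = -8 kN
  M_B = -wL²/12 = -(-2)·8²/12 = 32/3 kN·m
Load 2 — triangular load w₀=-8 kN/m (0→w₀ over full span):
  R_A = 3w₀L/20 = 3·(-8)·8/20 = -48/5 kN
  M_A = w₀L²/30 = (-8)·8²/30 = -256/15 kN·m
  R_B = 7w₀L/20 = 7·(-8)·8/20 = -112/5 kN
  M_B = -w₀L²/20 = -(-8)·8²/20 = 128/5 kN·m
Load 3 — point force P=11 kN at a=4 m (b=L-a=4):
  R_A = Pb²(3a+b)/L³ = 11·4²·(3·4+4)/8³ = 11/2 kN
  M_A = Pab²/L² = 11·4·4²/8² = 11 kN·m
  R_B = Pa²(a+3b)/L³ = 11·4²·(4+3·4)/8³ = 11/2 kN
  M_B = -Pa²b/L² = -11·4²·4/8² = -11 kN·m
Superposition: R_A = -121/10 kN, M_A = -251/15 kN·m, R_B = -249/10 kN, M_B = 379/15 kN·m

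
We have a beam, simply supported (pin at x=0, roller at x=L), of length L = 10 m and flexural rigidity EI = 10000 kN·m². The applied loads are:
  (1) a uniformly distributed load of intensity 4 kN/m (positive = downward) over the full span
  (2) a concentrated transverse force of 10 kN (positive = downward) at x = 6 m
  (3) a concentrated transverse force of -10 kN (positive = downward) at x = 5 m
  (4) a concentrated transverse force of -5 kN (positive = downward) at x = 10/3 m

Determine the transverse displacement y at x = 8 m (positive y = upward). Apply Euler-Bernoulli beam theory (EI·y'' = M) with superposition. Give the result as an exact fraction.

y(8) = -21371/810000 m

Load 1 — uniform load w=4 kN/m over full span:
  y_1 = -wx(L³-2Lx²+x³)/(24EI) = -4·8·(10³-2·10·8²+8³)/(24·10000) = -58/1875 m
Load 2 — point force P=10 kN at a=6 m (b=L-a=4):
  y_2 = -Pa(L-x)(2Lx-a²-x²)/(6LEI)  [x>a] = -10·6·(10-8)·(2·10·8-6²-8²)/(6·10·10000) = -3/250 m
Load 3 — point force P=-10 kN at a=5 m (b=L-a=5):
  y_3 = -Pa(L-x)(2Lx-a²-x²)/(6LEI)  [x>a] = -(-10)·5·(10-8)·(2·10·8-5²-8²)/(6·10·10000) = 71/6000 m
Load 4 — point force P=-5 kN at a=10/3 m (b=L-a=20/3):
  y_4 = -Pa(L-x)(2Lx-a²-x²)/(6LEI)  [x>a] = -(-5)·(10/3)·(10-8)·(2·10·8-(10/3)²-8²)/(6·10·10000) = 191/40500 m
Superposition: y = Σ y_i = -21371/810000 m ≈ -0.026384 m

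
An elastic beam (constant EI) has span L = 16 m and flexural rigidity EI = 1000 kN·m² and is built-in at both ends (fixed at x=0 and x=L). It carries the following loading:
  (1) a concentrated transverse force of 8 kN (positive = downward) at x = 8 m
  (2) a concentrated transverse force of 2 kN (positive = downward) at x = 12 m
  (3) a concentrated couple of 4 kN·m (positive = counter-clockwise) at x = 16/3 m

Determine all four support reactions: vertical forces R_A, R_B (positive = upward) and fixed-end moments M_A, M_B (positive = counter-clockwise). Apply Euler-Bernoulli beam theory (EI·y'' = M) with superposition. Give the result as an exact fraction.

Load 1 — point force P=8 kN at a=8 m (b=L-a=8):
  R_A = Pb²(3a+b)/L³ = 8·8²·(3·8+8)/16³ = 4 kN
  M_A = Pab²/L² = 8·8·8²/16² = 16 kN·m
  R_B = Pa²(a+3b)/L³ = 8·8²·(8+3·8)/16³ = 4 kN
  M_B = -Pa²b/L² = -8·8²·8/16² = -16 kN·m
Load 2 — point force P=2 kN at a=12 m (b=L-a=4):
  R_A = Pb²(3a+b)/L³ = 2·4²·(3·12+4)/16³ = 5/16 kN
  M_A = Pab²/L² = 2·12·4²/16² = 3/2 kN·m
  R_B = Pa²(a+3b)/L³ = 2·12²·(12+3·4)/16³ = 27/16 kN
  M_B = -Pa²b/L² = -2·12²·4/16² = -9/2 kN·m
Load 3 — applied couple M₀=4 kN·m at a=16/3 m (b=L-a=32/3):
  R_A = 6M₀ab/L³ = 6·4·(16/3)·(32/3)/16³ = 1/3 kN
  M_A = M₀b(2a-b)/L² = 4·(32/3)·(2·(16/3)-(32/3))/16² = 0 kN·m
  R_B = -6M₀ab/L³ = -6·4·(16/3)·(32/3)/16³ = -1/3 kN
  M_B = M₀a(2b-a)/L² = 4·(16/3)·(2·(32/3)-(16/3))/16² = 4/3 kN·m
Superposition: R_A = 223/48 kN, M_A = 35/2 kN·m, R_B = 257/48 kN, M_B = -115/6 kN·m

R_A = 223/48 kN, M_A = 35/2 kN·m, R_B = 257/48 kN, M_B = -115/6 kN·m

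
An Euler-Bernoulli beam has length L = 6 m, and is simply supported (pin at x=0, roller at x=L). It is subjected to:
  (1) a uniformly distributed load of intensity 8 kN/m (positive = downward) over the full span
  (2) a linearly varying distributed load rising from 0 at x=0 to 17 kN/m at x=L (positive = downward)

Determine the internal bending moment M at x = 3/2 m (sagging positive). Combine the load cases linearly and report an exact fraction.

Load 1 — uniform load w=8 kN/m over full span:
  M_1 = wx(L-x)/2 = 8·(3/2)·(6-(3/2))/2 = 27 kN·m
Load 2 — triangular load w₀=17 kN/m (0→w₀ over full span):
  M_2 = w₀Lx/6 - w₀x³/(6L) = 17·6·(3/2)/6 - 17·(3/2)³/(6·6) = 765/32 kN·m
Superposition: M = Σ M_i = 1629/32 kN·m ≈ 50.906250 kN·m

M(3/2) = 1629/32 kN·m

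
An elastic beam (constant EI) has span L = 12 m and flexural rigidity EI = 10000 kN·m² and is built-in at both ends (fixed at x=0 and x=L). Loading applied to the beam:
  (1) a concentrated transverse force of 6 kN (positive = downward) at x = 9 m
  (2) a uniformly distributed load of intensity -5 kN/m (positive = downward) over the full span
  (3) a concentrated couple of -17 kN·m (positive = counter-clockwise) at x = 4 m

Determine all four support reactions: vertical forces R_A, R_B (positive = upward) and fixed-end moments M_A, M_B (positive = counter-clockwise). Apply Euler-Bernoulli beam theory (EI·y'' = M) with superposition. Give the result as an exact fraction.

Load 1 — point force P=6 kN at a=9 m (b=L-a=3):
  R_A = Pb²(3a+b)/L³ = 6·3²·(3·9+3)/12³ = 15/16 kN
  M_A = Pab²/L² = 6·9·3²/12² = 27/8 kN·m
  R_B = Pa²(a+3b)/L³ = 6·9²·(9+3·3)/12³ = 81/16 kN
  M_B = -Pa²b/L² = -6·9²·3/12² = -81/8 kN·m
Load 2 — uniform load w=-5 kN/m over full span:
  R_A = wL/2 = (-5)·12/2 = -30 kN
  M_A = wL²/12 = (-5)·12²/12 = -60 kN·m
  R_B = wL/2 = (-5)·12/2 = -30 kN
  M_B = -wL²/12 = -(-5)·12²/12 = 60 kN·m
Load 3 — applied couple M₀=-17 kN·m at a=4 m (b=L-a=8):
  R_A = 6M₀ab/L³ = 6·(-17)·4·8/12³ = -17/9 kN
  M_A = M₀b(2a-b)/L² = (-17)·8·(2·4-8)/12² = 0 kN·m
  R_B = -6M₀ab/L³ = -6·(-17)·4·8/12³ = 17/9 kN
  M_B = M₀a(2b-a)/L² = (-17)·4·(2·8-4)/12² = -17/3 kN·m
Superposition: R_A = -4457/144 kN, M_A = -453/8 kN·m, R_B = -3319/144 kN, M_B = 1061/24 kN·m

R_A = -4457/144 kN, M_A = -453/8 kN·m, R_B = -3319/144 kN, M_B = 1061/24 kN·m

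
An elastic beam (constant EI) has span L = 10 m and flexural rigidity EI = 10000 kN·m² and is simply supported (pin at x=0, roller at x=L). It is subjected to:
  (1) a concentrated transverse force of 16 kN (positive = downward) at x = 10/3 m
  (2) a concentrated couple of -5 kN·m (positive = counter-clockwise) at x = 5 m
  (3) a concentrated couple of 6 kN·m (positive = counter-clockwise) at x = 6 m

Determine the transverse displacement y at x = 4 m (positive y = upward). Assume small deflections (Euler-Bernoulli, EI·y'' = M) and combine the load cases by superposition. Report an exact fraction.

y(4) = -39619/1350000 m

Load 1 — point force P=16 kN at a=10/3 m (b=L-a=20/3):
  y_1 = -Pa(L-x)(2Lx-a²-x²)/(6LEI)  [x>a] = -16·(10/3)·(10-4)·(2·10·4-(10/3)²-4²)/(6·10·10000) = -476/16875 m
Load 2 — applied couple M₀=-5 kN·m at a=5 m (b=L-a=5):
  y_2 = (M₀x³/(6L)+C₁x)/EI  [x≤a] with C₁=M₀(3b²-L²)/(6L)=25/12 = ((-5)·4³/(6·10)+(25/12)·4)/10000 = 3/10000 m
Load 3 — applied couple M₀=6 kN·m at a=6 m (b=L-a=4):
  y_3 = (M₀x³/(6L)+C₁x)/EI  [x≤a] with C₁=M₀(3b²-L²)/(6L)=-26/5 = (6·4³/(6·10)+(-26/5)·4)/10000 = -9/6250 m
Superposition: y = Σ y_i = -39619/1350000 m ≈ -0.029347 m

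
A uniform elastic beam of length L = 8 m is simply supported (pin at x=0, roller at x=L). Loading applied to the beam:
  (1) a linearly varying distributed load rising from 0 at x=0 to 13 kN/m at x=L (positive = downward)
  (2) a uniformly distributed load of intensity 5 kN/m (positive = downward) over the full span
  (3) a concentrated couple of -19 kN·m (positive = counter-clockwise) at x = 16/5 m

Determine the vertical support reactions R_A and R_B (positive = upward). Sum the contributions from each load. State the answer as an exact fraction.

R_A = 839/24 kN, R_B = 1369/24 kN

Load 1 — triangular load w₀=13 kN/m (0→w₀ over full span):
  R_A = w₀L/6 = 13·8/6 = 52/3 kN
  R_B = w₀L/3 = 13·8/3 = 104/3 kN
Load 2 — uniform load w=5 kN/m over full span:
  R_A = wL/2 = 5·8/2 = 20 kN
  R_B = wL/2 = 5·8/2 = 20 kN
Load 3 — applied couple M₀=-19 kN·m at a=16/5 m (b=L-a=24/5):
  R_A = M₀/L = (-19)/8 = -19/8 kN
  R_B = -M₀/L = -(-19)/8 = 19/8 kN
Superposition: R_A = 839/24 kN, R_B = 1369/24 kN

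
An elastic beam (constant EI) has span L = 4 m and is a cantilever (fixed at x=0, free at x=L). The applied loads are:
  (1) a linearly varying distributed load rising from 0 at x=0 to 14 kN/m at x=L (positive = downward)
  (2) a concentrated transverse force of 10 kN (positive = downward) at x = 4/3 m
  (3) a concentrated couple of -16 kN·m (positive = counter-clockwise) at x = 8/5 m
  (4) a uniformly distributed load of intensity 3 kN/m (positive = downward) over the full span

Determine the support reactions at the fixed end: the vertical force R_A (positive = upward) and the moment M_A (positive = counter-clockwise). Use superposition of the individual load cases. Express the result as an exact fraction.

R_A = 50 kN, M_A = 128 kN·m

Load 1 — triangular load w₀=14 kN/m (0→w₀ over full span):
  R_A = w₀L/2 = 14·4/2 = 28 kN
  M_A = w₀L²/3 = 14·4²/3 = 224/3 kN·m
Load 2 — point force P=10 kN at a=4/3 m (b=L-a=8/3):
  R_A = P = 10 kN
  M_A = Pa = 10·(4/3) = 40/3 kN·m
Load 3 — applied couple M₀=-16 kN·m at a=8/5 m (b=L-a=12/5):
  R_A = 0 kN
  M_A = -M₀ = -(-16) = 16 kN·m
Load 4 — uniform load w=3 kN/m over full span:
  R_A = wL = 3·4 = 12 kN
  M_A = wL²/2 = 3·4²/2 = 24 kN·m
Superposition: R_A = 50 kN, M_A = 128 kN·m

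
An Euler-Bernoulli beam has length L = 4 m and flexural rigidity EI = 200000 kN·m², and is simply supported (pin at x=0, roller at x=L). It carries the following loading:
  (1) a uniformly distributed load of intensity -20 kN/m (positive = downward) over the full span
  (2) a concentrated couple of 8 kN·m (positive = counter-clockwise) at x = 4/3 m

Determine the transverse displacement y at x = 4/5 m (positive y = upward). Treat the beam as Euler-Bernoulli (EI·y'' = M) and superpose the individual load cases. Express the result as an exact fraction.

y(4/5) = 724/3515625 m

Load 1 — uniform load w=-20 kN/m over full span:
  y_1 = -wx(L³-2Lx²+x³)/(24EI) = -(-20)·(4/5)·(4³-2·4·(4/5)²+(4/5)³)/(24·200000) = 232/1171875 m
Load 2 — applied couple M₀=8 kN·m at a=4/3 m (b=L-a=8/3):
  y_2 = (M₀x³/(6L)+C₁x)/EI  [x≤a] with C₁=M₀(3b²-L²)/(6L)=16/9 = (8·(4/5)³/(6·4)+(16/9)·(4/5))/200000 = 28/3515625 m
Superposition: y = Σ y_i = 724/3515625 m ≈ 0.000206 m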